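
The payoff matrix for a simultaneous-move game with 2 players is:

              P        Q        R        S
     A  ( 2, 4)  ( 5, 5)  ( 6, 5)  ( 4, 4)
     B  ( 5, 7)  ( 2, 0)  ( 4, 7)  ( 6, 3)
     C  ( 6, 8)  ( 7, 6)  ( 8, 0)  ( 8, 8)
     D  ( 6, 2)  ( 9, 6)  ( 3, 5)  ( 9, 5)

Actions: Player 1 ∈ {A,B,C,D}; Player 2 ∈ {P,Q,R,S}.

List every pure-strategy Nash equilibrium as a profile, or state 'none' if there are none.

(A,P): not NE [P1→D gives 6>2; P2→R gives 5>4]
(A,Q): not NE [P1→D gives 9>5]
(A,R): not NE [P1→C gives 8>6]
(A,S): not NE [P1→D gives 9>4; P2→R gives 5>4]
(B,P): not NE [P1→D gives 6>5]
(B,Q): not NE [P1→D gives 9>2; P2→R gives 7>0]
(B,R): not NE [P1→C gives 8>4]
(B,S): not NE [P1→D gives 9>6; P2→R gives 7>3]
(C,P): NE
(C,Q): not NE [P1→D gives 9>7; P2→S gives 8>6]
(C,R): not NE [P2→S gives 8>0]
(C,S): not NE [P1→D gives 9>8]
(D,P): not NE [P2→Q gives 6>2]
(D,Q): NE
(D,R): not NE [P1→C gives 8>3; P2→Q gives 6>5]
(D,S): not NE [P2→Q gives 6>5]

NE set: (C,P), (D,Q)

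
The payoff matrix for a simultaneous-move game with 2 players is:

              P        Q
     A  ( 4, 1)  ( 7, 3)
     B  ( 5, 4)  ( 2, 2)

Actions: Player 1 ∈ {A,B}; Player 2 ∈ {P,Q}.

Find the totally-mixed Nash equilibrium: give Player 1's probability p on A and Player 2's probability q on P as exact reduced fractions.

P1 indiff ⇒ q·4+(1-q)·7 = q·5+(1-q)·2 ⇒ q(-1) = (1-q)(-5) ⇒ q = 5/6
P2 indiff ⇒ p·1+(1-p)·4 = p·3+(1-p)·2 ⇒ p(-2) = (1-p)(-2) ⇒ p = 1/2

P1 mixes 1/2 on A; P2 mixes 5/6 on P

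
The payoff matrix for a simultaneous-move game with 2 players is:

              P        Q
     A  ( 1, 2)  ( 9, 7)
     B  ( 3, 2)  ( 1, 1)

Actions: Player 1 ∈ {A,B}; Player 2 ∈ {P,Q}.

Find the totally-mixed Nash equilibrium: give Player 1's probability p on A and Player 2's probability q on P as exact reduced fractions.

p=1/6, q=4/5

P1 indiff ⇒ q·1+(1-q)·9 = q·3+(1-q)·1 ⇒ q(-2) = (1-q)(-8) ⇒ q = 4/5
P2 indiff ⇒ p·2+(1-p)·2 = p·7+(1-p)·1 ⇒ p(-5) = (1-p)(-1) ⇒ p = 1/6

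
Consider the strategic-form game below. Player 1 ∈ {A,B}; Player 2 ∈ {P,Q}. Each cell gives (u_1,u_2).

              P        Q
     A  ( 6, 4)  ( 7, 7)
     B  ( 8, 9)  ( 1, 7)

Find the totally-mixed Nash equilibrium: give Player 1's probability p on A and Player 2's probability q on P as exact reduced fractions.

p=2/5, q=3/4

P1 indiff ⇒ q·6+(1-q)·7 = q·8+(1-q)·1 ⇒ q(-2) = (1-q)(-6) ⇒ q = 3/4
P2 indiff ⇒ p·4+(1-p)·9 = p·7+(1-p)·7 ⇒ p(-3) = (1-p)(-2) ⇒ p = 2/5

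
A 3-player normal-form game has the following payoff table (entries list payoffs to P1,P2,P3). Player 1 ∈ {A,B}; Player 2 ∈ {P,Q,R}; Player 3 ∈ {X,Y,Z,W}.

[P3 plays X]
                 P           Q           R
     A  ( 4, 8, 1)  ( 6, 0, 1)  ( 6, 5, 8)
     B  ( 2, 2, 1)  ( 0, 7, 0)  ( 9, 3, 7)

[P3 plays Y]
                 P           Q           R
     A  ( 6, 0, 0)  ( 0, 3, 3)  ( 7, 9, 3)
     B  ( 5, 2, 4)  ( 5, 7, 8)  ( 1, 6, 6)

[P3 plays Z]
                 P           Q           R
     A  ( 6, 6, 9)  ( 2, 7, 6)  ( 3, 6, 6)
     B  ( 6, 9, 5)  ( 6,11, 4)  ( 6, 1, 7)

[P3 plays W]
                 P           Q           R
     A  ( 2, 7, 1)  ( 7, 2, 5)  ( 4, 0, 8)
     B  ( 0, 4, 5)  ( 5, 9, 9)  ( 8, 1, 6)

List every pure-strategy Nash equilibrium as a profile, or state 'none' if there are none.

Equilibria: none

(A,P,X): not NE [P3→Z gives 9>1]
(A,P,Y): not NE [P2→R gives 9>0; P3→Z gives 9>0]
(A,P,Z): not NE [P2→Q gives 7>6]
(A,P,W): not NE [P3→Z gives 9>1]
(A,Q,X): not NE [P2→P gives 8>0; P3→Z gives 6>1]
(A,Q,Y): not NE [P1→B gives 5>0; P2→R gives 9>3; P3→Z gives 6>3]
(A,Q,Z): not NE [P1→B gives 6>2]
(A,Q,W): not NE [P2→P gives 7>2; P3→Z gives 6>5]
(A,R,X): not NE [P1→B gives 9>6; P2→P gives 8>5]
(A,R,Y): not NE [P3→W gives 8>3]
(A,R,Z): not NE [P1→B gives 6>3; P2→Q gives 7>6; P3→W gives 8>6]
(A,R,W): not NE [P1→B gives 8>4; P2→P gives 7>0]
(B,P,X): not NE [P1→A gives 4>2; P2→Q gives 7>2; P3→W gives 5>1]
(B,P,Y): not NE [P1→A gives 6>5; P2→Q gives 7>2; P3→W gives 5>4]
(B,P,Z): not NE [P2→Q gives 11>9]
(B,P,W): not NE [P1→A gives 2>0; P2→Q gives 9>4]
(B,Q,X): not NE [P1→A gives 6>0; P3→W gives 9>0]
(B,Q,Y): not NE [P3→W gives 9>8]
(B,Q,Z): not NE [P3→W gives 9>4]
(B,Q,W): not NE [P1→A gives 7>5]
(B,R,X): not NE [P2→Q gives 7>3]
(B,R,Y): not NE [P1→A gives 7>1; P2→Q gives 7>6; P3→Z gives 7>6]
(B,R,Z): not NE [P2→Q gives 11>1]
(B,R,W): not NE [P2→Q gives 9>1; P3→Z gives 7>6]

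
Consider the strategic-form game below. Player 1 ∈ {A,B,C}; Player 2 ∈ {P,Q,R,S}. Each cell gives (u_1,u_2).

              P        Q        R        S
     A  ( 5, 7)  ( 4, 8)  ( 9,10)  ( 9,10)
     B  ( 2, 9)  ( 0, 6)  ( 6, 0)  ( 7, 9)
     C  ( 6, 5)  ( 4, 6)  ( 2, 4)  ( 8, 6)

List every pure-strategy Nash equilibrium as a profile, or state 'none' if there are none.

(A,P): not NE [P1→C gives 6>5; P2→S gives 10>7]
(A,Q): not NE [P2→S gives 10>8]
(A,R): NE
(A,S): NE
(B,P): not NE [P1→C gives 6>2]
(B,Q): not NE [P1→C gives 4>0; P2→S gives 9>6]
(B,R): not NE [P1→A gives 9>6; P2→S gives 9>0]
(B,S): not NE [P1→A gives 9>7]
(C,P): not NE [P2→S gives 6>5]
(C,Q): NE
(C,R): not NE [P1→A gives 9>2; P2→S gives 6>4]
(C,S): not NE [P1→A gives 9>8]

NE set: (A,R), (A,S), (C,Q)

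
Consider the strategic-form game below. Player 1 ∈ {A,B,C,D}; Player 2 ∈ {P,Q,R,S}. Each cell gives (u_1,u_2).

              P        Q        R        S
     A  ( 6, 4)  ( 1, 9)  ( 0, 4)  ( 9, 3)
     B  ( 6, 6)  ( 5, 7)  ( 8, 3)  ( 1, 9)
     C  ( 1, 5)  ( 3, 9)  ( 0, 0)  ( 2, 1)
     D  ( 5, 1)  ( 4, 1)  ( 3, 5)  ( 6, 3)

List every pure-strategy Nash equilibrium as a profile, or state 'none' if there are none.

(A,P): not NE [P2→Q gives 9>4]
(A,Q): not NE [P1→B gives 5>1]
(A,R): not NE [P1→B gives 8>0; P2→Q gives 9>4]
(A,S): not NE [P2→Q gives 9>3]
(B,P): not NE [P2→S gives 9>6]
(B,Q): not NE [P2→S gives 9>7]
(B,R): not NE [P2→S gives 9>3]
(B,S): not NE [P1→A gives 9>1]
(C,P): not NE [P1→B gives 6>1; P2→Q gives 9>5]
(C,Q): not NE [P1→B gives 5>3]
(C,R): not NE [P1→B gives 8>0; P2→Q gives 9>0]
(C,S): not NE [P1→A gives 9>2; P2→Q gives 9>1]
(D,P): not NE [P1→B gives 6>5; P2→R gives 5>1]
(D,Q): not NE [P1→B gives 5>4; P2→R gives 5>1]
(D,R): not NE [P1→B gives 8>3]
(D,S): not NE [P1→A gives 9>6; P2→R gives 5>3]

Equilibria: none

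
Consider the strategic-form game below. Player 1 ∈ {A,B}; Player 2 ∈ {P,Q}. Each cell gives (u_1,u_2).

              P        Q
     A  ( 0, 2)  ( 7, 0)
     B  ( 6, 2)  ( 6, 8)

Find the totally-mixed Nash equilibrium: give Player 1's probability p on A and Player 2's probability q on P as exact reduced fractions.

p=3/4, q=1/7

P1 indiff ⇒ q·0+(1-q)·7 = q·6+(1-q)·6 ⇒ q(-6) = (1-q)(-1) ⇒ q = 1/7
P2 indiff ⇒ p·2+(1-p)·2 = p·0+(1-p)·8 ⇒ p(2) = (1-p)(6) ⇒ p = 3/4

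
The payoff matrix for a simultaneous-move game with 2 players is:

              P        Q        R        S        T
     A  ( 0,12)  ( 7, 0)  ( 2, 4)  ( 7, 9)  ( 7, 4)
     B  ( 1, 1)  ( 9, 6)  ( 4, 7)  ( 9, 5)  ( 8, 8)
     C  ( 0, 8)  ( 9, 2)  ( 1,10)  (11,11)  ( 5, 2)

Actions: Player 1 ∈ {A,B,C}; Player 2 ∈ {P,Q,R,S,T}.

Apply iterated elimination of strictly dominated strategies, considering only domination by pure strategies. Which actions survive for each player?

Survivors P1:{B,C} P2:{R,S,T}

P1 drop A (B beats it: P:1>0 Q:9>7 R:4>2 S:9>7 T:8>7)
P2 drop P (R beats it: B:7>1 C:10>8)
P2 drop Q (R beats it: B:7>6 C:10>2)
P1→{B,C} P2→{R,S,T}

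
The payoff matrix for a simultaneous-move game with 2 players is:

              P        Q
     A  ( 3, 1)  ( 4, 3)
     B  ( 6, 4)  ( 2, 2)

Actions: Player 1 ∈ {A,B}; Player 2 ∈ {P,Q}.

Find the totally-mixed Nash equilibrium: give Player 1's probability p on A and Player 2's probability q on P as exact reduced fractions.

P1 indiff ⇒ q·3+(1-q)·4 = q·6+(1-q)·2 ⇒ q(-3) = (1-q)(-2) ⇒ q = 2/5
P2 indiff ⇒ p·1+(1-p)·4 = p·3+(1-p)·2 ⇒ p(-2) = (1-p)(-2) ⇒ p = 1/2

(p,q) = (1/2, 2/5)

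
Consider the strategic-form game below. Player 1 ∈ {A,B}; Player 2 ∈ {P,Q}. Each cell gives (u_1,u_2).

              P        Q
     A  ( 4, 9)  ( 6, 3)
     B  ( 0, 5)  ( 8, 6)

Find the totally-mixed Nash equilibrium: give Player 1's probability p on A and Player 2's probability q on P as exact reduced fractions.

(p,q) = (1/7, 1/3)

P1 indiff ⇒ q·4+(1-q)·6 = q·0+(1-q)·8 ⇒ q(4) = (1-q)(2) ⇒ q = 1/3
P2 indiff ⇒ p·9+(1-p)·5 = p·3+(1-p)·6 ⇒ p(6) = (1-p)(1) ⇒ p = 1/7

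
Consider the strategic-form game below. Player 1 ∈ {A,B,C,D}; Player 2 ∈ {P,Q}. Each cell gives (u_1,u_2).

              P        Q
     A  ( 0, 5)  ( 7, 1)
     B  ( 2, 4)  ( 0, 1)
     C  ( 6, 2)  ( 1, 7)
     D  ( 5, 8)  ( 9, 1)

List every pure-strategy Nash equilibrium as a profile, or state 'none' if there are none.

(A,P): not NE [P1→C gives 6>0]
(A,Q): not NE [P1→D gives 9>7; P2→P gives 5>1]
(B,P): not NE [P1→C gives 6>2]
(B,Q): not NE [P1→D gives 9>0; P2→P gives 4>1]
(C,P): not NE [P2→Q gives 7>2]
(C,Q): not NE [P1→D gives 9>1]
(D,P): not NE [P1→C gives 6>5]
(D,Q): not NE [P2→P gives 8>1]

No pure NE.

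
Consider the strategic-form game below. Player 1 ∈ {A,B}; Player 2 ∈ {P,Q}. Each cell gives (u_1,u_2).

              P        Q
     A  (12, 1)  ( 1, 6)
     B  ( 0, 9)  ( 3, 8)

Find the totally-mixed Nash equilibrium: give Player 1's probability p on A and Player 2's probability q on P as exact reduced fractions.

P1 indiff ⇒ q·12+(1-q)·1 = q·0+(1-q)·3 ⇒ q(12) = (1-q)(2) ⇒ q = 1/7
P2 indiff ⇒ p·1+(1-p)·9 = p·6+(1-p)·8 ⇒ p(-5) = (1-p)(-1) ⇒ p = 1/6

(p,q) = (1/6, 1/7)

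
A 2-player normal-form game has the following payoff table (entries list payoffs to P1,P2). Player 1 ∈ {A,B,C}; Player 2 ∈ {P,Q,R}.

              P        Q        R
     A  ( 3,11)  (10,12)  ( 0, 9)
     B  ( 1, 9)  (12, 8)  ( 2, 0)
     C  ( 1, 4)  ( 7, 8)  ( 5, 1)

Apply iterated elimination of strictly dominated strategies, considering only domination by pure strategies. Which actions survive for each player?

P2 drop R (P beats it: A:11>9 B:9>0 C:4>1)
P1 drop C (A beats it: P:3>1 Q:10>7)
P1→{A,B} P2→{P,Q}

IESDS → P1:{A,B} P2:{P,Q}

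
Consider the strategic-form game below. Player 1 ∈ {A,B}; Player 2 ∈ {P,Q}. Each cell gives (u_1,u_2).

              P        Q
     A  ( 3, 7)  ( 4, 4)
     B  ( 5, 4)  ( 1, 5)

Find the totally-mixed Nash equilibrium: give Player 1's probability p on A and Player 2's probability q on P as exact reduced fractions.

P1 indiff ⇒ q·3+(1-q)·4 = q·5+(1-q)·1 ⇒ q(-2) = (1-q)(-3) ⇒ q = 3/5
P2 indiff ⇒ p·7+(1-p)·4 = p·4+(1-p)·5 ⇒ p(3) = (1-p)(1) ⇒ p = 1/4

P1 mixes 1/4 on A; P2 mixes 3/5 on P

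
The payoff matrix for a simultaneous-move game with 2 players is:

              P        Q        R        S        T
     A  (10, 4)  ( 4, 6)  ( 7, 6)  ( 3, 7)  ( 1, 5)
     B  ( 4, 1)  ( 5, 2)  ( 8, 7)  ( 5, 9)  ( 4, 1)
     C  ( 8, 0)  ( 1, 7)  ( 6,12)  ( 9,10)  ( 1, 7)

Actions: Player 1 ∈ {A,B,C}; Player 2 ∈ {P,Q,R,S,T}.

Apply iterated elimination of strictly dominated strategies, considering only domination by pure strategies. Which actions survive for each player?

P2 drop P (Q beats it: A:6>4 B:2>1 C:7>0)
P1 drop A (B beats it: Q:5>4 R:8>7 S:5>3 T:4>1)
P2 drop Q (R beats it: B:7>2 C:12>7)
P2 drop T (R beats it: B:7>1 C:12>7)
P1→{B,C} P2→{R,S}

Remaining: P1:{B,C} P2:{R,S}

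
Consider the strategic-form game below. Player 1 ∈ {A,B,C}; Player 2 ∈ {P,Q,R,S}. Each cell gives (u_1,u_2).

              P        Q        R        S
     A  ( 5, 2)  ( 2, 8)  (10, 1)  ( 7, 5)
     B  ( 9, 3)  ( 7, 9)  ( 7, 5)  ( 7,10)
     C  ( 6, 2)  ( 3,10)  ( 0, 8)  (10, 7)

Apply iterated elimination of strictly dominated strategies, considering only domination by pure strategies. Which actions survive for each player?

P2 drop P (Q beats it: A:8>2 B:9>3 C:10>2)
P2 drop R (Q beats it: A:8>1 B:9>5 C:10>8)
P1 drop A (C beats it: Q:3>2 S:10>7)
P1→{B,C} P2→{Q,S}

Remaining: P1:{B,C} P2:{Q,S}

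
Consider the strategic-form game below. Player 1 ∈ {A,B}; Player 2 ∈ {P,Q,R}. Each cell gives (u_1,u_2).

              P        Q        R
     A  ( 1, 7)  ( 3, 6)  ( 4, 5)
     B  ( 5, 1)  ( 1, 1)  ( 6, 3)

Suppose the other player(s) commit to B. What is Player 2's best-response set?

argmax u_2 = {R}

u_2(P vs B) = 1
u_2(Q vs B) = 1
u_2(R vs B) = 3
max payoff 3 at {R}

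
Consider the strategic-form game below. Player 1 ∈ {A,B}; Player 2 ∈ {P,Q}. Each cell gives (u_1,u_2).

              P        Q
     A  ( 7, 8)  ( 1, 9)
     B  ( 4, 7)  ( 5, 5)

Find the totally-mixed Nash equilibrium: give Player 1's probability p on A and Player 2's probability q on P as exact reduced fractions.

P1 mixes 2/3 on A; P2 mixes 4/7 on P

P1 indiff ⇒ q·7+(1-q)·1 = q·4+(1-q)·5 ⇒ q(3) = (1-q)(4) ⇒ q = 4/7
P2 indiff ⇒ p·8+(1-p)·7 = p·9+(1-p)·5 ⇒ p(-1) = (1-p)(-2) ⇒ p = 2/3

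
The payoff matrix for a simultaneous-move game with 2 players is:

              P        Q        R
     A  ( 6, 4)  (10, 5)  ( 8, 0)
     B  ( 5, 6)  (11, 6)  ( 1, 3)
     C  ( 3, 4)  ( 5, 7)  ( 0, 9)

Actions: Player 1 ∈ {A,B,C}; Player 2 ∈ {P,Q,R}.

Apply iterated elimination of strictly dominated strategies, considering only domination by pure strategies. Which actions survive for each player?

IESDS → P1:{A,B} P2:{P,Q}

P1 drop C (A beats it: P:6>3 Q:10>5 R:8>0)
P2 drop R (P beats it: A:4>0 B:6>3)
P1→{A,B} P2→{P,Q}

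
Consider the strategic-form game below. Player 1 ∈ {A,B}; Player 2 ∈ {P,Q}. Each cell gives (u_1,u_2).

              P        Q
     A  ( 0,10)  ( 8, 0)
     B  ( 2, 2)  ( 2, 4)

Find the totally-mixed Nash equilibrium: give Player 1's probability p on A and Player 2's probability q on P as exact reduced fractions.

P1 indiff ⇒ q·0+(1-q)·8 = q·2+(1-q)·2 ⇒ q(-2) = (1-q)(-6) ⇒ q = 3/4
P2 indiff ⇒ p·10+(1-p)·2 = p·0+(1-p)·4 ⇒ p(10) = (1-p)(2) ⇒ p = 1/6

(p,q) = (1/6, 3/4)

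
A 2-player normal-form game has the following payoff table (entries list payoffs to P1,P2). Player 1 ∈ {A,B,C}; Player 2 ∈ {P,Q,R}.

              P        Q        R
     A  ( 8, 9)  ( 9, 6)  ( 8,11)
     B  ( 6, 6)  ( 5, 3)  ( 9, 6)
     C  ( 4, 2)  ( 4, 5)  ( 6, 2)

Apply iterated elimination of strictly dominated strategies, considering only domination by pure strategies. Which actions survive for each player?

IESDS → P1:{A,B} P2:{P,R}

P1 drop C (A beats it: P:8>4 Q:9>4 R:8>6)
P2 drop Q (P beats it: A:9>6 B:6>3)
P1→{A,B} P2→{P,R}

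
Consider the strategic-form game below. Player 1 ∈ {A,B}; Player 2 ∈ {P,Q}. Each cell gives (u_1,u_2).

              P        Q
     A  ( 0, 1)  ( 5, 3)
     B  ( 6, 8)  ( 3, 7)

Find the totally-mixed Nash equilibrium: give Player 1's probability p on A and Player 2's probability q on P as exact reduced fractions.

P1 indiff ⇒ q·0+(1-q)·5 = q·6+(1-q)·3 ⇒ q(-6) = (1-q)(-2) ⇒ q = 1/4
P2 indiff ⇒ p·1+(1-p)·8 = p·3+(1-p)·7 ⇒ p(-2) = (1-p)(-1) ⇒ p = 1/3

p=1/3, q=1/4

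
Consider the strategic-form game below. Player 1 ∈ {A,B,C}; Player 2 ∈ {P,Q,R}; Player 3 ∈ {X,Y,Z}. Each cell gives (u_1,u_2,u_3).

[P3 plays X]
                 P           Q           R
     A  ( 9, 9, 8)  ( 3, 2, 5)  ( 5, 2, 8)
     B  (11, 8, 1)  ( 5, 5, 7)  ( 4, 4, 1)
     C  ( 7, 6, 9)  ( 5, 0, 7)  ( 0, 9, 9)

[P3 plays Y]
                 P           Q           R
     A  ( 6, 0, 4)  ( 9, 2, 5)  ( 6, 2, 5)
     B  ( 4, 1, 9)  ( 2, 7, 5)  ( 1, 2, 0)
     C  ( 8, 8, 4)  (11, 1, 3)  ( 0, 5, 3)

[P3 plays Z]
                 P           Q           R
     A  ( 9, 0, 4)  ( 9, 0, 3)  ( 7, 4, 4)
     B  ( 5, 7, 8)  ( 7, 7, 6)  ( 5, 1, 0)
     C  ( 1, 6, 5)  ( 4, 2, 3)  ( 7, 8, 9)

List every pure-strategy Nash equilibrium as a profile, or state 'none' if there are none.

NE set: (C,R,Z)

(A,P,X): not NE [P1→B gives 11>9]
(A,P,Y): not NE [P1→C gives 8>6; P2→R gives 2>0; P3→X gives 8>4]
(A,P,Z): not NE [P2→R gives 4>0; P3→X gives 8>4]
(A,Q,X): not NE [P1→C gives 5>3; P2→P gives 9>2]
(A,Q,Y): not NE [P1→C gives 11>9]
(A,Q,Z): not NE [P2→R gives 4>0; P3→Y gives 5>3]
(A,R,X): not NE [P2→P gives 9>2]
(A,R,Y): not NE [P3→X gives 8>5]
(A,R,Z): not NE [P3→X gives 8>4]
(B,P,X): not NE [P3→Y gives 9>1]
(B,P,Y): not NE [P1→C gives 8>4; P2→Q gives 7>1]
(B,P,Z): not NE [P1→A gives 9>5; P3→Y gives 9>8]
(B,Q,X): not NE [P2→P gives 8>5]
(B,Q,Y): not NE [P1→C gives 11>2; P3→X gives 7>5]
(B,Q,Z): not NE [P1→A gives 9>7; P3→X gives 7>6]
(B,R,X): not NE [P1→A gives 5>4; P2→P gives 8>4]
(B,R,Y): not NE [P1→A gives 6>1; P2→Q gives 7>2; P3→X gives 1>0]
(B,R,Z): not NE [P1→C gives 7>5; P2→Q gives 7>1; P3→X gives 1>0]
(C,P,X): not NE [P1→B gives 11>7; P2→R gives 9>6]
(C,P,Y): not NE [P3→X gives 9>4]
(C,P,Z): not NE [P1→A gives 9>1; P2→R gives 8>6; P3→X gives 9>5]
(C,Q,X): not NE [P2→R gives 9>0]
(C,Q,Y): not NE [P2→P gives 8>1; P3→X gives 7>3]
(C,Q,Z): not NE [P1→A gives 9>4; P2→R gives 8>2; P3→X gives 7>3]
(C,R,X): not NE [P1→A gives 5>0]
(C,R,Y): not NE [P1→A gives 6>0; P2→P gives 8>5; P3→Z gives 9>3]
(C,R,Z): NE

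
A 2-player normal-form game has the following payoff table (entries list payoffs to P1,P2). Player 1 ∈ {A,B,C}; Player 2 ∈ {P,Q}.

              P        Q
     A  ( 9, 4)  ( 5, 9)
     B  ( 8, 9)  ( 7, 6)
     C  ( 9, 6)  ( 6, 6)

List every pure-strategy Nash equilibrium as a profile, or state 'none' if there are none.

(A,P): not NE [P2→Q gives 9>4]
(A,Q): not NE [P1→B gives 7>5]
(B,P): not NE [P1→C gives 9>8]
(B,Q): not NE [P2→P gives 9>6]
(C,P): NE
(C,Q): not NE [P1→B gives 7>6]

PSNE = {(C,P)}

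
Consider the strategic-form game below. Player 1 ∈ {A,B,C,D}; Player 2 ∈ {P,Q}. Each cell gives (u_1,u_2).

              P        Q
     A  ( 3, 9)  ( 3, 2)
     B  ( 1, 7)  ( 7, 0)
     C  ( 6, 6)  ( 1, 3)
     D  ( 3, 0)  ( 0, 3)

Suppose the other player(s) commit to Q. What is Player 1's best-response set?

u_1(A vs Q) = 3
u_1(B vs Q) = 7
u_1(C vs Q) = 1
u_1(D vs Q) = 0
max payoff 7 at {B}

P1 best: {B}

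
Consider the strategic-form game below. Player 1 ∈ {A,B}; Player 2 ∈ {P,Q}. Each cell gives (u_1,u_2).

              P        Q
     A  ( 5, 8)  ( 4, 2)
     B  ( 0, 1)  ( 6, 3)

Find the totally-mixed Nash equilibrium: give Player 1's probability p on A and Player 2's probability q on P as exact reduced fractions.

(p,q) = (1/4, 2/7)

P1 indiff ⇒ q·5+(1-q)·4 = q·0+(1-q)·6 ⇒ q(5) = (1-q)(2) ⇒ q = 2/7
P2 indiff ⇒ p·8+(1-p)·1 = p·2+(1-p)·3 ⇒ p(6) = (1-p)(2) ⇒ p = 1/4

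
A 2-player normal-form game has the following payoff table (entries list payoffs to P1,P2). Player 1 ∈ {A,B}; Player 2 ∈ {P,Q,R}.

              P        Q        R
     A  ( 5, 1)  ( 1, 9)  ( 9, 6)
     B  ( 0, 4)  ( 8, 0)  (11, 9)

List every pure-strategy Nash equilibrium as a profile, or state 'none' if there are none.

NE set: (B,R)

(A,P): not NE [P2→Q gives 9>1]
(A,Q): not NE [P1→B gives 8>1]
(A,R): not NE [P1→B gives 11>9; P2→Q gives 9>6]
(B,P): not NE [P1→A gives 5>0; P2→R gives 9>4]
(B,Q): not NE [P2→R gives 9>0]
(B,R): NE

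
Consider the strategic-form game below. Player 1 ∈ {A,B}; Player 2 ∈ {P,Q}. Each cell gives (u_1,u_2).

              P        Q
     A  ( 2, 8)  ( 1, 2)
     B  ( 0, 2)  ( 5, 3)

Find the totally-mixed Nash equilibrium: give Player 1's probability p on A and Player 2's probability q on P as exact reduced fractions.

P1 mixes 1/7 on A; P2 mixes 2/3 on P

P1 indiff ⇒ q·2+(1-q)·1 = q·0+(1-q)·5 ⇒ q(2) = (1-q)(4) ⇒ q = 2/3
P2 indiff ⇒ p·8+(1-p)·2 = p·2+(1-p)·3 ⇒ p(6) = (1-p)(1) ⇒ p = 1/7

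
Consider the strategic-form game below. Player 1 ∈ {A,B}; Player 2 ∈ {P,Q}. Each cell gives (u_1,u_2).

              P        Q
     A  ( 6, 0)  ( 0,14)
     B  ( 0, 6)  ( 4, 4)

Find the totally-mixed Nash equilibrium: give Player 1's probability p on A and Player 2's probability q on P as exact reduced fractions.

P1 mixes 1/8 on A; P2 mixes 2/5 on P

P1 indiff ⇒ q·6+(1-q)·0 = q·0+(1-q)·4 ⇒ q(6) = (1-q)(4) ⇒ q = 2/5
P2 indiff ⇒ p·0+(1-p)·6 = p·14+(1-p)·4 ⇒ p(-14) = (1-p)(-2) ⇒ p = 1/8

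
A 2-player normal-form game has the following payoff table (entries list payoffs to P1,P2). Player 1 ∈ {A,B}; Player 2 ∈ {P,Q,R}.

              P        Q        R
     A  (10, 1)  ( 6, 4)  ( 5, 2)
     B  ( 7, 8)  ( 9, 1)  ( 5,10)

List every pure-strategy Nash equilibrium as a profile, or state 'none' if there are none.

Nash profiles: (B,R)

(A,P): not NE [P2→Q gives 4>1]
(A,Q): not NE [P1→B gives 9>6]
(A,R): not NE [P2→Q gives 4>2]
(B,P): not NE [P1→A gives 10>7; P2→R gives 10>8]
(B,Q): not NE [P2→R gives 10>1]
(B,R): NE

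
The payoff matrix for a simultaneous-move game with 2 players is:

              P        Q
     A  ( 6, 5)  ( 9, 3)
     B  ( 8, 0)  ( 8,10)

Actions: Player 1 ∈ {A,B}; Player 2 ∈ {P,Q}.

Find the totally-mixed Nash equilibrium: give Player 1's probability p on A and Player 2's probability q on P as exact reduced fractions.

P1 mixes 5/6 on A; P2 mixes 1/3 on P

P1 indiff ⇒ q·6+(1-q)·9 = q·8+(1-q)·8 ⇒ q(-2) = (1-q)(-1) ⇒ q = 1/3
P2 indiff ⇒ p·5+(1-p)·0 = p·3+(1-p)·10 ⇒ p(2) = (1-p)(10) ⇒ p = 5/6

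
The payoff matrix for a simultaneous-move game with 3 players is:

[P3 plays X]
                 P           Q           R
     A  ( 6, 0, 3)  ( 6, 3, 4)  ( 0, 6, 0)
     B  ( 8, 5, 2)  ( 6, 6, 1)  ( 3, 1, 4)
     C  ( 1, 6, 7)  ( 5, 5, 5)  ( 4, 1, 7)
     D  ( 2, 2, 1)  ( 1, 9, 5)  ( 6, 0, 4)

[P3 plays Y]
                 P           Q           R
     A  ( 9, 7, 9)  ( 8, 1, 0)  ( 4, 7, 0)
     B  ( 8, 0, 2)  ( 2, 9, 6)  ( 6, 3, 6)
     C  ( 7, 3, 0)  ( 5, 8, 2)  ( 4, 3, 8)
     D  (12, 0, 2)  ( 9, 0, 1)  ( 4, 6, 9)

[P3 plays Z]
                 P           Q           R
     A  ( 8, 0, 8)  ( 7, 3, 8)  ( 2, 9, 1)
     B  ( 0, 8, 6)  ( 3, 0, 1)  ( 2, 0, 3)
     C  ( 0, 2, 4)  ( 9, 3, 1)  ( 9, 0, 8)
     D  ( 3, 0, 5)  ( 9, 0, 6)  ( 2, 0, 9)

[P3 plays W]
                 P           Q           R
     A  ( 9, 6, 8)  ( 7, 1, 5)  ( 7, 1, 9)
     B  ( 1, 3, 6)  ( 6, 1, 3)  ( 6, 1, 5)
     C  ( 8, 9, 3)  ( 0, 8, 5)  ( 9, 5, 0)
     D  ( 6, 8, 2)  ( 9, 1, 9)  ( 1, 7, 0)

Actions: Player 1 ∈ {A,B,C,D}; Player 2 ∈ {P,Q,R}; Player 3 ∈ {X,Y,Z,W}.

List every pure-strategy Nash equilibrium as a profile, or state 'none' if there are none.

PSNE: ∅

(A,P,X): not NE [P1→B gives 8>6; P2→R gives 6>0; P3→Y gives 9>3]
(A,P,Y): not NE [P1→D gives 12>9]
(A,P,Z): not NE [P2→R gives 9>0; P3→Y gives 9>8]
(A,P,W): not NE [P3→Y gives 9>8]
(A,Q,X): not NE [P2→R gives 6>3; P3→Z gives 8>4]
(A,Q,Y): not NE [P1→D gives 9>8; P2→R gives 7>1; P3→Z gives 8>0]
(A,Q,Z): not NE [P1→D gives 9>7; P2→R gives 9>3]
(A,Q,W): not NE [P1→D gives 9>7; P2→P gives 6>1; P3→Z gives 8>5]
(A,R,X): not NE [P1→D gives 6>0; P3→W gives 9>0]
(A,R,Y): not NE [P1→B gives 6>4; P3→W gives 9>0]
(A,R,Z): not NE [P1→C gives 9>2; P3→W gives 9>1]
(A,R,W): not NE [P1→C gives 9>7; P2→P gives 6>1]
(B,P,X): not NE [P2→Q gives 6>5; P3→W gives 6>2]
(B,P,Y): not NE [P1→D gives 12>8; P2→Q gives 9>0; P3→W gives 6>2]
(B,P,Z): not NE [P1→A gives 8>0]
(B,P,W): not NE [P1→A gives 9>1]
(B,Q,X): not NE [P3→Y gives 6>1]
(B,Q,Y): not NE [P1→D gives 9>2]
(B,Q,Z): not NE [P1→D gives 9>3; P2→P gives 8>0; P3→Y gives 6>1]
(B,Q,W): not NE [P1→D gives 9>6; P2→P gives 3>1; P3→Y gives 6>3]
(B,R,X): not NE [P1→D gives 6>3; P2→Q gives 6>1; P3→Y gives 6>4]
(B,R,Y): not NE [P2→Q gives 9>3]
(B,R,Z): not NE [P1→C gives 9>2; P2→P gives 8>0; P3→Y gives 6>3]
(B,R,W): not NE [P1→C gives 9>6; P2→P gives 3>1; P3→Y gives 6>5]
(C,P,X): not NE [P1→B gives 8>1]
(C,P,Y): not NE [P1→D gives 12>7; P2→Q gives 8>3; P3→X gives 7>0]
(C,P,Z): not NE [P1→A gives 8>0; P2→Q gives 3>2; P3→X gives 7>4]
(C,P,W): not NE [P1→A gives 9>8; P3→X gives 7>3]
(C,Q,X): not NE [P1→B gives 6>5; P2→P gives 6>5]
(C,Q,Y): not NE [P1→D gives 9>5; P3→W gives 5>2]
(C,Q,Z): not NE [P3→W gives 5>1]
(C,Q,W): not NE [P1→D gives 9>0; P2→P gives 9>8]
(C,R,X): not NE [P1→D gives 6>4; P2→P gives 6>1; P3→Z gives 8>7]
(C,R,Y): not NE [P1→B gives 6>4; P2→Q gives 8>3]
(C,R,Z): not NE [P2→Q gives 3>0]
(C,R,W): not NE [P2→P gives 9>5; P3→Z gives 8>0]
(D,P,X): not NE [P1→B gives 8>2; P2→Q gives 9>2; P3→Z gives 5>1]
(D,P,Y): not NE [P2→R gives 6>0; P3→Z gives 5>2]
(D,P,Z): not NE [P1→A gives 8>3]
(D,P,W): not NE [P1→A gives 9>6; P3→Z gives 5>2]
(D,Q,X): not NE [P1→B gives 6>1; P3→W gives 9>5]
(D,Q,Y): not NE [P2→R gives 6>0; P3→W gives 9>1]
(D,Q,Z): not NE [P3→W gives 9>6]
(D,Q,W): not NE [P2→P gives 8>1]
(D,R,X): not NE [P2→Q gives 9>0; P3→Z gives 9>4]
(D,R,Y): not NE [P1→B gives 6>4]
(D,R,Z): not NE [P1→C gives 9>2]
(D,R,W): not NE [P1→C gives 9>1; P2→P gives 8>7; P3→Z gives 9>0]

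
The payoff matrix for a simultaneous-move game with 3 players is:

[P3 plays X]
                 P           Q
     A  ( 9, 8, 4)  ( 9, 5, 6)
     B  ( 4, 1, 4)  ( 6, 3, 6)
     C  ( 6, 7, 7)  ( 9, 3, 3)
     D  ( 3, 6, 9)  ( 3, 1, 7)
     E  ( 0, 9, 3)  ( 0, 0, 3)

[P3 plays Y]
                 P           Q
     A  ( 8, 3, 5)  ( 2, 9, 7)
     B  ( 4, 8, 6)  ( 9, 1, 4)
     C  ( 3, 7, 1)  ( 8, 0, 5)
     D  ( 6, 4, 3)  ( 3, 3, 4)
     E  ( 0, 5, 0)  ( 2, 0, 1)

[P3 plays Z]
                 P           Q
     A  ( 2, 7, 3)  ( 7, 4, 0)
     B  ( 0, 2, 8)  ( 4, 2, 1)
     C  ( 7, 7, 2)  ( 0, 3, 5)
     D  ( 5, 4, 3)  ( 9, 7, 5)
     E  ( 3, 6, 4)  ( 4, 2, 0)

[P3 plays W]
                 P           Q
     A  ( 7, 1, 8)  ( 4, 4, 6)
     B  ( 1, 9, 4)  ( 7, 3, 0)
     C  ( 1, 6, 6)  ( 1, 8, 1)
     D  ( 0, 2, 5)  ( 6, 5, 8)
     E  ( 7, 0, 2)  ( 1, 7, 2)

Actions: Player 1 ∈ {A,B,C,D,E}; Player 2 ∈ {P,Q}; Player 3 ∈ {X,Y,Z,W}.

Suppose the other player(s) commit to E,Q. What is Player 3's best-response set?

BR_3 = {X}

u_3(X vs E,Q) = 3
u_3(Y vs E,Q) = 1
u_3(Z vs E,Q) = 0
u_3(W vs E,Q) = 2
max payoff 3 at {X}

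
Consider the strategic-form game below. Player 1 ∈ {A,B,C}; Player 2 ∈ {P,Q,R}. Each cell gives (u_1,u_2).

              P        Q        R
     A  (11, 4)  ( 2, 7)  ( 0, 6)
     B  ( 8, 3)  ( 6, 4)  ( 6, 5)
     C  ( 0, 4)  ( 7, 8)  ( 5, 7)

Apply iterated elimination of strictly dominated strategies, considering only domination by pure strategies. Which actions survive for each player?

Survivors P1:{B,C} P2:{Q,R}

P2 drop P (Q beats it: A:7>4 B:4>3 C:8>4)
P1 drop A (B beats it: Q:6>2 R:6>0)
P1→{B,C} P2→{Q,R}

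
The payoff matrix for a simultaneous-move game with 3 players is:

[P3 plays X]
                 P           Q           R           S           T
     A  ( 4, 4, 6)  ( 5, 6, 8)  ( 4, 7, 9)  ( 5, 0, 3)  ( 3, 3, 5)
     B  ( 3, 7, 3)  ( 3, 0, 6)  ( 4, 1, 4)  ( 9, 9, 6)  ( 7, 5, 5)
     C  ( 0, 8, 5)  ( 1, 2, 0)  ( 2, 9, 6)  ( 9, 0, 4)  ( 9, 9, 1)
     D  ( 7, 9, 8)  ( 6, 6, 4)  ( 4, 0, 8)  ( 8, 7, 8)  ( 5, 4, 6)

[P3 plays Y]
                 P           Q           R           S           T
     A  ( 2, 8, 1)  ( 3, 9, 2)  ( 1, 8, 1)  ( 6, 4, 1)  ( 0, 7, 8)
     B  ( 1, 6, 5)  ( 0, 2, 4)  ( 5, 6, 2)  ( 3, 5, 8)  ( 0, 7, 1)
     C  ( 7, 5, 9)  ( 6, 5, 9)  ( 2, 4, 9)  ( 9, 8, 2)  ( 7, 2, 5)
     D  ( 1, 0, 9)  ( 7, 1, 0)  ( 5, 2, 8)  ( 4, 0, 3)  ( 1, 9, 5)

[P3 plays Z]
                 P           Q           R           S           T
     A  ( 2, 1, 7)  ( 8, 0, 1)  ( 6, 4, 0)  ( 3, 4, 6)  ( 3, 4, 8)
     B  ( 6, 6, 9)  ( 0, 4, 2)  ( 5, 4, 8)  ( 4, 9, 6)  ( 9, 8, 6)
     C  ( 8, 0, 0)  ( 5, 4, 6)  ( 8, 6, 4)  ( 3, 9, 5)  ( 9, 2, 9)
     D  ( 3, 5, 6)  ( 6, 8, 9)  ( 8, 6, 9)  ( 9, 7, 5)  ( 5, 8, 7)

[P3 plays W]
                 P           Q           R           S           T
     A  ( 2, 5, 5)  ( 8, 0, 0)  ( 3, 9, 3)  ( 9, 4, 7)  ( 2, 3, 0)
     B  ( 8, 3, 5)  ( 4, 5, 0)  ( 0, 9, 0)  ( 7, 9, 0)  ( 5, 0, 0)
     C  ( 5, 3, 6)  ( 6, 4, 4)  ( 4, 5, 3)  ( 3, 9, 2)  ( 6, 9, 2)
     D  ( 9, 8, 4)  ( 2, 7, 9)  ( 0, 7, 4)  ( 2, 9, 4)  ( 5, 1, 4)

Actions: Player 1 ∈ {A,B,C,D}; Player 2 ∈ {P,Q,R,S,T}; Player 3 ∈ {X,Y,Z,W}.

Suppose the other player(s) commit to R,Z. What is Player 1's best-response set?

argmax u_1 = {C,D}

u_1(A vs R,Z) = 6
u_1(B vs R,Z) = 5
u_1(C vs R,Z) = 8
u_1(D vs R,Z) = 8
max payoff 8 at {C,D}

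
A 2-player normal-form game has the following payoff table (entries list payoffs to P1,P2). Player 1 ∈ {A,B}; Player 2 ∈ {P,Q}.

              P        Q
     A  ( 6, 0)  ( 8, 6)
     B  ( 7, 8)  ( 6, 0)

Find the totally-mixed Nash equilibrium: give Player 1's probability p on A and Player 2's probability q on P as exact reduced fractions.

P1 indiff ⇒ q·6+(1-q)·8 = q·7+(1-q)·6 ⇒ q(-1) = (1-q)(-2) ⇒ q = 2/3
P2 indiff ⇒ p·0+(1-p)·8 = p·6+(1-p)·0 ⇒ p(-6) = (1-p)(-8) ⇒ p = 4/7

P1 mixes 4/7 on A; P2 mixes 2/3 on P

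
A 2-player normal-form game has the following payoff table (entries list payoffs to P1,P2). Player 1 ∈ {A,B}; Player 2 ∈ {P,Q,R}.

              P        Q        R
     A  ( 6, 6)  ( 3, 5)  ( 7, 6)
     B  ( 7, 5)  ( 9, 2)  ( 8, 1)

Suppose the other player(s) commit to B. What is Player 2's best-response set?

u_2(P vs B) = 5
u_2(Q vs B) = 2
u_2(R vs B) = 1
max payoff 5 at {P}

P2 best: {P}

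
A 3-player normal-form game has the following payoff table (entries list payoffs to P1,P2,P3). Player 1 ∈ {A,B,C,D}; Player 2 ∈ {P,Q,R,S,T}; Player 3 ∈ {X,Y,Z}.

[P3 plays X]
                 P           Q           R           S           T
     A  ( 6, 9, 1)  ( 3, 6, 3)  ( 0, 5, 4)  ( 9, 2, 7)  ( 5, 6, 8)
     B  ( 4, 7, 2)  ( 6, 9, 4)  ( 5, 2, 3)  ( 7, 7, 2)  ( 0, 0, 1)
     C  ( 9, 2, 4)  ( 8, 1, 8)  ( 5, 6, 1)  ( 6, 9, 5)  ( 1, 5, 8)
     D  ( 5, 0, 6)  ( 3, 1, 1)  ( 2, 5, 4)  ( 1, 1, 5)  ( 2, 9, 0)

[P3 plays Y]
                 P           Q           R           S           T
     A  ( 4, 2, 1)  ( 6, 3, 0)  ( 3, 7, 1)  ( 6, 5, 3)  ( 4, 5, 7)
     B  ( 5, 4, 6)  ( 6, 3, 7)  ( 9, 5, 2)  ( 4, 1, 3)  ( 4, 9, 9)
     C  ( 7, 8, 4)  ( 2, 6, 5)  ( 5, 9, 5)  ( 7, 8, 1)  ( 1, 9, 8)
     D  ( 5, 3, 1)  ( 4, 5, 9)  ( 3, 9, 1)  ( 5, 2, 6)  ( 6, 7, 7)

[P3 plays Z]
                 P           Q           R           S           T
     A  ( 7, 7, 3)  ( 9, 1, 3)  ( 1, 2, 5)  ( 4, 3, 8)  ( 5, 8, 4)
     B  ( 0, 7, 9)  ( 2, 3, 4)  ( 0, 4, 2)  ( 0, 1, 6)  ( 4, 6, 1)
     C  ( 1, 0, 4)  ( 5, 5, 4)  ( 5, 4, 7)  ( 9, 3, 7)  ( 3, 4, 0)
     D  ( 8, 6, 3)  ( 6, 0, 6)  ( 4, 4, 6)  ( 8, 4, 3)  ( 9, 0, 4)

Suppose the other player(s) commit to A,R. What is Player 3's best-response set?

u_3(X vs A,R) = 4
u_3(Y vs A,R) = 1
u_3(Z vs A,R) = 5
max payoff 5 at {Z}

argmax u_3 = {Z}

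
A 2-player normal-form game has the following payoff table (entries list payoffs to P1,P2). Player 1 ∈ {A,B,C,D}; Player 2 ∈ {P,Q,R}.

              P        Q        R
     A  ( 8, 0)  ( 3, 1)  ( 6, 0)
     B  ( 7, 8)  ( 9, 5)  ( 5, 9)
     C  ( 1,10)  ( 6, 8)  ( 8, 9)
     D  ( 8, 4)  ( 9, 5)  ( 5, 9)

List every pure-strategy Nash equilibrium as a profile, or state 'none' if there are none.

(A,P): not NE [P2→Q gives 1>0]
(A,Q): not NE [P1→D gives 9>3]
(A,R): not NE [P1→C gives 8>6; P2→Q gives 1>0]
(B,P): not NE [P1→D gives 8>7; P2→R gives 9>8]
(B,Q): not NE [P2→R gives 9>5]
(B,R): not NE [P1→C gives 8>5]
(C,P): not NE [P1→D gives 8>1]
(C,Q): not NE [P1→D gives 9>6; P2→P gives 10>8]
(C,R): not NE [P2→P gives 10>9]
(D,P): not NE [P2→R gives 9>4]
(D,Q): not NE [P2→R gives 9>5]
(D,R): not NE [P1→C gives 8>5]

PSNE: ∅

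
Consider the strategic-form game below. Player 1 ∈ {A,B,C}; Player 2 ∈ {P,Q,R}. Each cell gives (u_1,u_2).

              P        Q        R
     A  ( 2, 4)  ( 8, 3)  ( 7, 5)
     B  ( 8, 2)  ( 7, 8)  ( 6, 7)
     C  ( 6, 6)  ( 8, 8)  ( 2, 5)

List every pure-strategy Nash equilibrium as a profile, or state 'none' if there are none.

PSNE = {(A,R), (C,Q)}

(A,P): not NE [P1→B gives 8>2; P2→R gives 5>4]
(A,Q): not NE [P2→R gives 5>3]
(A,R): NE
(B,P): not NE [P2→Q gives 8>2]
(B,Q): not NE [P1→C gives 8>7]
(B,R): not NE [P1→A gives 7>6; P2→Q gives 8>7]
(C,P): not NE [P1→B gives 8>6; P2→Q gives 8>6]
(C,Q): NE
(C,R): not NE [P1→A gives 7>2; P2→Q gives 8>5]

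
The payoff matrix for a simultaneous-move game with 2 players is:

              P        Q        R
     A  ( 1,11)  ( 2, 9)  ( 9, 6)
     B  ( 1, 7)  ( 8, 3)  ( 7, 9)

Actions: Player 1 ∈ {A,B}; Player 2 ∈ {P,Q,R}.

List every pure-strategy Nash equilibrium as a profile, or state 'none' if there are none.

PSNE = {(A,P)}

(A,P): NE
(A,Q): not NE [P1→B gives 8>2; P2→P gives 11>9]
(A,R): not NE [P2→P gives 11>6]
(B,P): not NE [P2→R gives 9>7]
(B,Q): not NE [P2→R gives 9>3]
(B,R): not NE [P1→A gives 9>7]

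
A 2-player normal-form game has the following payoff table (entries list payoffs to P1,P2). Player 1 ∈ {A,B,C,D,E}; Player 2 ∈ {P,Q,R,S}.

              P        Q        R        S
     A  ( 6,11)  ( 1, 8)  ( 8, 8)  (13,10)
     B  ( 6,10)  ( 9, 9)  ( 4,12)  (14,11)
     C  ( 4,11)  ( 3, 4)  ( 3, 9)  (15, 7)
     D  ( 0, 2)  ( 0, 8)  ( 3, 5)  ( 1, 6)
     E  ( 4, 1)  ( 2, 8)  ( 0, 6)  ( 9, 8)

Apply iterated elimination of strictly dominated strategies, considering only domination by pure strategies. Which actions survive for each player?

P1 drop D (A beats it: P:6>0 Q:1>0 R:8>3 S:13>1)
P1 drop E (B beats it: P:6>4 Q:9>2 R:4>0 S:14>9)
P2 drop Q (P beats it: A:11>8 B:10>9 C:11>4)
P1→{A,B,C} P2→{P,R,S}

Remaining: P1:{A,B,C} P2:{P,R,S}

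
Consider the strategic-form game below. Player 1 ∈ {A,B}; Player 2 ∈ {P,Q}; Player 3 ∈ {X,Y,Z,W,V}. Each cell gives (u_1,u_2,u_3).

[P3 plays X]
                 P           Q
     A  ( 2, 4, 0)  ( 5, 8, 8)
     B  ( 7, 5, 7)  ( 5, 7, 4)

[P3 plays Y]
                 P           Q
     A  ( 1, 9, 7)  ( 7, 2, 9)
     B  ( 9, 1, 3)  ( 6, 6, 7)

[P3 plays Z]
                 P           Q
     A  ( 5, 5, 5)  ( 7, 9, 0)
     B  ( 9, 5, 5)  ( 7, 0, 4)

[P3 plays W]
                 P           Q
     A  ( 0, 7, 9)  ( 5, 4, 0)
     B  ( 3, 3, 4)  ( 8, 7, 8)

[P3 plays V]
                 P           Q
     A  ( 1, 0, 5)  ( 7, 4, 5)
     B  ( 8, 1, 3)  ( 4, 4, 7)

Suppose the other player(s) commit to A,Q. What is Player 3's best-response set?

BR_3 = {Y}

u_3(X vs A,Q) = 8
u_3(Y vs A,Q) = 9
u_3(Z vs A,Q) = 0
u_3(W vs A,Q) = 0
u_3(V vs A,Q) = 5
max payoff 9 at {Y}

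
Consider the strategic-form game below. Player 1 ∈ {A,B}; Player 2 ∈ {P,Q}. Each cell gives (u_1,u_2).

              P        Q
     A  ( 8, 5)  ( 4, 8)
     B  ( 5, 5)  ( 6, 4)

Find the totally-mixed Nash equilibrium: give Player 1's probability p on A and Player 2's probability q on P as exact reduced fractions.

(p,q) = (1/4, 2/5)

P1 indiff ⇒ q·8+(1-q)·4 = q·5+(1-q)·6 ⇒ q(3) = (1-q)(2) ⇒ q = 2/5
P2 indiff ⇒ p·5+(1-p)·5 = p·8+(1-p)·4 ⇒ p(-3) = (1-p)(-1) ⇒ p = 1/4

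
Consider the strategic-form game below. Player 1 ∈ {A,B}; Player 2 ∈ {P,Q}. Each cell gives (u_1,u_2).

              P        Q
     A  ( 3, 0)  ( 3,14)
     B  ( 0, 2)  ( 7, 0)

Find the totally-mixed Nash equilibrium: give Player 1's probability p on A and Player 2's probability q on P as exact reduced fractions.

P1 indiff ⇒ q·3+(1-q)·3 = q·0+(1-q)·7 ⇒ q(3) = (1-q)(4) ⇒ q = 4/7
P2 indiff ⇒ p·0+(1-p)·2 = p·14+(1-p)·0 ⇒ p(-14) = (1-p)(-2) ⇒ p = 1/8

p=1/8, q=4/7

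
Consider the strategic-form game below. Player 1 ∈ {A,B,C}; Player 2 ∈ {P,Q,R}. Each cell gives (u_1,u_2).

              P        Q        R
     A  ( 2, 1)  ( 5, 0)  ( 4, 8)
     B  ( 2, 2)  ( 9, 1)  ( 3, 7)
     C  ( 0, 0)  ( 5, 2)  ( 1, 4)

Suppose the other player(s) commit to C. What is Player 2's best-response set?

argmax u_2 = {R}

u_2(P vs C) = 0
u_2(Q vs C) = 2
u_2(R vs C) = 4
max payoff 4 at {R}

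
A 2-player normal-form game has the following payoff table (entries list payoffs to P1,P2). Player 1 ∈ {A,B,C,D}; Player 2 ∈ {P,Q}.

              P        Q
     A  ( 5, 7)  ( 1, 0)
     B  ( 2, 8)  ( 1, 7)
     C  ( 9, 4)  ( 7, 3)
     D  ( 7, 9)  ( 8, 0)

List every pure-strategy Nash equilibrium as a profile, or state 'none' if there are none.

NE set: (C,P)

(A,P): not NE [P1→C gives 9>5]
(A,Q): not NE [P1→D gives 8>1; P2→P gives 7>0]
(B,P): not NE [P1→C gives 9>2]
(B,Q): not NE [P1→D gives 8>1; P2→P gives 8>7]
(C,P): NE
(C,Q): not NE [P1→D gives 8>7; P2→P gives 4>3]
(D,P): not NE [P1→C gives 9>7]
(D,Q): not NE [P2→P gives 9>0]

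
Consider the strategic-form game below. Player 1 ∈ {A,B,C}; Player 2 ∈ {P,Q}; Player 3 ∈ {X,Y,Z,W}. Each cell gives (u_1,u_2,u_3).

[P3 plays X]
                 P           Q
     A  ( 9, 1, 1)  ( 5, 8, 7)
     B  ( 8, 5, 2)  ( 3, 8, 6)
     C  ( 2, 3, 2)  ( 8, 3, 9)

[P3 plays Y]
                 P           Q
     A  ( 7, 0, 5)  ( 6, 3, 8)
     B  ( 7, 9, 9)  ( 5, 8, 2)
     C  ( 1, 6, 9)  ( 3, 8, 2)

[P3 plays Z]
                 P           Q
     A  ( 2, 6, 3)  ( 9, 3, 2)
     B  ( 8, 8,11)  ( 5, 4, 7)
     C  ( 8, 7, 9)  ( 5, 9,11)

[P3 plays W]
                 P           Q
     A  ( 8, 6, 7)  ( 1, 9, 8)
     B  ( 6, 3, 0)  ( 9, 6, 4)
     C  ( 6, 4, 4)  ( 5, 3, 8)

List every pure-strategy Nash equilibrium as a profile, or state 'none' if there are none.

(A,P,X): not NE [P2→Q gives 8>1; P3→W gives 7>1]
(A,P,Y): not NE [P2→Q gives 3>0; P3→W gives 7>5]
(A,P,Z): not NE [P1→C gives 8>2; P3→W gives 7>3]
(A,P,W): not NE [P2→Q gives 9>6]
(A,Q,X): not NE [P1→C gives 8>5; P3→W gives 8>7]
(A,Q,Y): NE
(A,Q,Z): not NE [P2→P gives 6>3; P3→W gives 8>2]
(A,Q,W): not NE [P1→B gives 9>1]
(B,P,X): not NE [P1→A gives 9>8; P2→Q gives 8>5; P3→Z gives 11>2]
(B,P,Y): not NE [P3→Z gives 11>9]
(B,P,Z): NE
(B,P,W): not NE [P1→A gives 8>6; P2→Q gives 6>3; P3→Z gives 11>0]
(B,Q,X): not NE [P1→C gives 8>3; P3→Z gives 7>6]
(B,Q,Y): not NE [P1→A gives 6>5; P2→P gives 9>8; P3→Z gives 7>2]
(B,Q,Z): not NE [P1→A gives 9>5; P2→P gives 8>4]
(B,Q,W): not NE [P3→Z gives 7>4]
(C,P,X): not NE [P1→A gives 9>2; P3→Z gives 9>2]
(C,P,Y): not NE [P1→B gives 7>1; P2→Q gives 8>6]
(C,P,Z): not NE [P2→Q gives 9>7]
(C,P,W): not NE [P1→A gives 8>6; P3→Z gives 9>4]
(C,Q,X): not NE [P3→Z gives 11>9]
(C,Q,Y): not NE [P1→A gives 6>3; P3→Z gives 11>2]
(C,Q,Z): not NE [P1→A gives 9>5]
(C,Q,W): not NE [P1→B gives 9>5; P2→P gives 4>3; P3→Z gives 11>8]

NE set: (A,Q,Y), (B,P,Z)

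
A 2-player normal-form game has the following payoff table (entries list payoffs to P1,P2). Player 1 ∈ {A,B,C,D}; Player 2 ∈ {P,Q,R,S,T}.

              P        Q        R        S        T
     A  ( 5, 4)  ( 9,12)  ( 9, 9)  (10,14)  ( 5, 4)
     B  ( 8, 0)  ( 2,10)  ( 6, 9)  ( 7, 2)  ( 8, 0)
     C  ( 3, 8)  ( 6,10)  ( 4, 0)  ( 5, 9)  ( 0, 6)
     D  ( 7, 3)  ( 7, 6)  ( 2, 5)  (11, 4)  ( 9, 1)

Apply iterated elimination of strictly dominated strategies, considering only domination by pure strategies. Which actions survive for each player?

P1 drop C (A beats it: P:5>3 Q:9>6 R:9>4 S:10>5 T:5>0)
P2 drop P (Q beats it: A:12>4 B:10>0 D:6>3)
P2 drop R (Q beats it: A:12>9 B:10>9 D:6>5)
P1 drop B (D beats it: Q:7>2 S:11>7 T:9>8)
P2 drop T (Q beats it: A:12>4 D:6>1)
P1→{A,D} P2→{Q,S}

IESDS → P1:{A,D} P2:{Q,S}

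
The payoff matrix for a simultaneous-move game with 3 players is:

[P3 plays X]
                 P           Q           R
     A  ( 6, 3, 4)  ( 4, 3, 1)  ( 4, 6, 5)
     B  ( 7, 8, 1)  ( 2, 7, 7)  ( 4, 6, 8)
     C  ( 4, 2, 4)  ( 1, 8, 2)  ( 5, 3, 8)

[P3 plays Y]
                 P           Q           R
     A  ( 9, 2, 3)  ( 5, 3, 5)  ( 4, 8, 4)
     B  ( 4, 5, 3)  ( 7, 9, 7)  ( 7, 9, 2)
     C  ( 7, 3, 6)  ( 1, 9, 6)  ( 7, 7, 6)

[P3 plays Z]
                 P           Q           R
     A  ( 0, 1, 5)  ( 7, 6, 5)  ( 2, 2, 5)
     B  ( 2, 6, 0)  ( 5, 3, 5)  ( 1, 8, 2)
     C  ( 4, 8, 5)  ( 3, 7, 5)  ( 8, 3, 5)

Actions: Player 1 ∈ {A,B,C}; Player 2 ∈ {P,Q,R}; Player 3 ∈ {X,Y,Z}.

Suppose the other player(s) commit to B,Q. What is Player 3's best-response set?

P3 best: {X,Y}

u_3(X vs B,Q) = 7
u_3(Y vs B,Q) = 7
u_3(Z vs B,Q) = 5
max payoff 7 at {X,Y}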